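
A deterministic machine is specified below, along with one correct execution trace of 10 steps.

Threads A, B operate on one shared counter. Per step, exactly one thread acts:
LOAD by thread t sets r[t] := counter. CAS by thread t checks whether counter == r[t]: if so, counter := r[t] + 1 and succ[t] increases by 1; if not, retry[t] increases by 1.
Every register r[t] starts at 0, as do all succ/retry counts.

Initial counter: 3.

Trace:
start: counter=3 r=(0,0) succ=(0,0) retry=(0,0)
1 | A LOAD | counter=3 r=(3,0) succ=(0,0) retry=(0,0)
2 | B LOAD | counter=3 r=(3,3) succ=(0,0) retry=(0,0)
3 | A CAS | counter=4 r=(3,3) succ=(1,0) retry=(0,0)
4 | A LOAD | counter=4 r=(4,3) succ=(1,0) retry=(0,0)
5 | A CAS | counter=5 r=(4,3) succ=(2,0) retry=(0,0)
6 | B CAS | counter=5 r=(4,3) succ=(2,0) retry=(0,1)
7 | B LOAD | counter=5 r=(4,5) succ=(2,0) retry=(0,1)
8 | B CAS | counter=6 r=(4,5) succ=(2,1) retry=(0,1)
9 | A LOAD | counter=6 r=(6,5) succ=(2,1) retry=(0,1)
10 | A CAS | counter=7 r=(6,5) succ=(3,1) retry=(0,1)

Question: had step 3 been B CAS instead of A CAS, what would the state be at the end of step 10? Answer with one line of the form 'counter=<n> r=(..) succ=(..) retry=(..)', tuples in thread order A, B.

counter=7 r=(6,5) succ=(2,2) retry=(0,1)

(re-executing from step 3 with the substitution; state before step 3: counter=3 r=(3,3) succ=(0,0) retry=(0,0))
3 | B CAS | counter=4 r=(3,3) succ=(0,1) retry=(0,0)
4 | A LOAD | counter=4 r=(4,3) succ=(0,1) retry=(0,0)
5 | A CAS | counter=5 r=(4,3) succ=(1,1) retry=(0,0)
6 | B CAS | counter=5 r=(4,3) succ=(1,1) retry=(0,1)
7 | B LOAD | counter=5 r=(4,5) succ=(1,1) retry=(0,1)
8 | B CAS | counter=6 r=(4,5) succ=(1,2) retry=(0,1)
9 | A LOAD | counter=6 r=(6,5) succ=(1,2) retry=(0,1)
10 | A CAS | counter=7 r=(6,5) succ=(2,2) retry=(0,1)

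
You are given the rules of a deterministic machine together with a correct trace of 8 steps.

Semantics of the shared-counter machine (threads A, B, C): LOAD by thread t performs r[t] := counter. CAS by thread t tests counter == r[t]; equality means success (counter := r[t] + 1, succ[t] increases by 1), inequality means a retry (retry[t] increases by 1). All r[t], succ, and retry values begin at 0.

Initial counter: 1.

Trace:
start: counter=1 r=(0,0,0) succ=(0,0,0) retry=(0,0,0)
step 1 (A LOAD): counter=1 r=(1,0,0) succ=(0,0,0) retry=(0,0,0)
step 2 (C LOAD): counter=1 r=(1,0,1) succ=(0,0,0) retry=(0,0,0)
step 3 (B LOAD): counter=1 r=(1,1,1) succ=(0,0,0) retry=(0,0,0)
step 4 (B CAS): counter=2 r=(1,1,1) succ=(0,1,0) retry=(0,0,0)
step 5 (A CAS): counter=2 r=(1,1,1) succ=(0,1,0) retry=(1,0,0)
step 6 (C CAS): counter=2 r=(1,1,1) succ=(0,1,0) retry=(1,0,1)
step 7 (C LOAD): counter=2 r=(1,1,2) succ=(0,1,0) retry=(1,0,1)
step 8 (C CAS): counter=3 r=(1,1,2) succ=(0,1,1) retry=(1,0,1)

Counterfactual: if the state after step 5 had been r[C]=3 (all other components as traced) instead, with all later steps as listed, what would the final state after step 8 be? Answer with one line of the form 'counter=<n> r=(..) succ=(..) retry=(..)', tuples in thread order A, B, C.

state after step 5 := counter=2 r=(1,1,3) succ=(0,1,0) retry=(1,0,0)
step 6 (C CAS): counter=2 r=(1,1,3) succ=(0,1,0) retry=(1,0,1)
step 7 (C LOAD): counter=2 r=(1,1,2) succ=(0,1,0) retry=(1,0,1)
step 8 (C CAS): counter=3 r=(1,1,2) succ=(0,1,1) retry=(1,0,1)

counter=3 r=(1,1,2) succ=(0,1,1) retry=(1,0,1)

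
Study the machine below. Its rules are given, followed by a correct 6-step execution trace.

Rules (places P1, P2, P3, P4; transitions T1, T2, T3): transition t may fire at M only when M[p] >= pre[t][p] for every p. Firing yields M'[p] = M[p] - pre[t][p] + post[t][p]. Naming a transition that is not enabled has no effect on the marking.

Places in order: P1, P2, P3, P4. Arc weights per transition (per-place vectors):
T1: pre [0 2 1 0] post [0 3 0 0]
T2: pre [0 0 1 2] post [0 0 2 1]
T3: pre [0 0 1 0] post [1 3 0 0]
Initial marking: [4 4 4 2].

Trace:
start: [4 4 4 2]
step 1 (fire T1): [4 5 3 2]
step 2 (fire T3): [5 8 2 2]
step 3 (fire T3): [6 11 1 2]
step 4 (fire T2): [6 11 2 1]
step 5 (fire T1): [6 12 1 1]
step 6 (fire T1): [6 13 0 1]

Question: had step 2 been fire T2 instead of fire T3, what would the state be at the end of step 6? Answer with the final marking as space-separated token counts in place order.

5 10 1 1

(re-executing from step 2 with the substitution; state before step 2: [4 5 3 2])
step 2 (fire T2): [4 5 4 1]
step 3 (fire T3): [5 8 3 1]
step 4 (fire T2): [5 8 3 1]
step 5 (fire T1): [5 9 2 1]
step 6 (fire T1): [5 10 1 1]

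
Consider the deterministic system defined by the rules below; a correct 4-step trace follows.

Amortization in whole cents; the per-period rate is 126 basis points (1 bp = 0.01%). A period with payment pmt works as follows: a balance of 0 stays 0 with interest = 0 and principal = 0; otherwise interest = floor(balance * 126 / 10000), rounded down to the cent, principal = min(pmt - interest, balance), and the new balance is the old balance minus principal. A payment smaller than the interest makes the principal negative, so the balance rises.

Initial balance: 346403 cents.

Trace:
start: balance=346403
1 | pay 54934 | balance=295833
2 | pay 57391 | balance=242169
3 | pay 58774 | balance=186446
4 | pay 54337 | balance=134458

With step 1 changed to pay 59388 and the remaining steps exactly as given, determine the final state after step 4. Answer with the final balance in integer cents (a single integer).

129833

(re-executing from step 1 with the substitution; state before step 1: balance=346403)
1 | pay 59388 | balance=291379
2 | pay 57391 | balance=237659
3 | pay 58774 | balance=181879
4 | pay 54337 | balance=129833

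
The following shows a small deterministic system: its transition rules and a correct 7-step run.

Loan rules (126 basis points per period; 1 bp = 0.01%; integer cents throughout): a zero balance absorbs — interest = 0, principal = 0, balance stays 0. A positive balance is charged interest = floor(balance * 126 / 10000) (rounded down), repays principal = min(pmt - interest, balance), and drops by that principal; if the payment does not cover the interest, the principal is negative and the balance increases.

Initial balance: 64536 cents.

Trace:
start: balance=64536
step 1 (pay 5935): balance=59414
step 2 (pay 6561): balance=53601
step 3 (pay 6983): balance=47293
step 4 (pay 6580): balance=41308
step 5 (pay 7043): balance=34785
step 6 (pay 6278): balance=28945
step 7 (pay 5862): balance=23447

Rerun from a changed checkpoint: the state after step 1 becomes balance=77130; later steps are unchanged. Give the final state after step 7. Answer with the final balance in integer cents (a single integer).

42545

state after step 1 := balance=77130
step 2 (pay 6561): balance=71540
step 3 (pay 6983): balance=65458
step 4 (pay 6580): balance=59702
step 5 (pay 7043): balance=53411
step 6 (pay 6278): balance=47805
step 7 (pay 5862): balance=42545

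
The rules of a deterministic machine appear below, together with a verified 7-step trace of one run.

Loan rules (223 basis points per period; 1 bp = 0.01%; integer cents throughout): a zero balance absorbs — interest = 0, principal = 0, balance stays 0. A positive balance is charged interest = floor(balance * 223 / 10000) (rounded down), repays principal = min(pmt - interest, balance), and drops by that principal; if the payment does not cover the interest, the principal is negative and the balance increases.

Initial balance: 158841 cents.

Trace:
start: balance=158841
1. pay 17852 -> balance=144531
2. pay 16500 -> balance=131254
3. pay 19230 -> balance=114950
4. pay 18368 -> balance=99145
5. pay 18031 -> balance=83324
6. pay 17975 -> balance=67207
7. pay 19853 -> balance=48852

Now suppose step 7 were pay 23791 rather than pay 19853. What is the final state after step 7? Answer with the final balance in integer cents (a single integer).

(re-executing from step 7 with the substitution; state before step 7: balance=67207)
7. pay 23791 -> balance=44914

44914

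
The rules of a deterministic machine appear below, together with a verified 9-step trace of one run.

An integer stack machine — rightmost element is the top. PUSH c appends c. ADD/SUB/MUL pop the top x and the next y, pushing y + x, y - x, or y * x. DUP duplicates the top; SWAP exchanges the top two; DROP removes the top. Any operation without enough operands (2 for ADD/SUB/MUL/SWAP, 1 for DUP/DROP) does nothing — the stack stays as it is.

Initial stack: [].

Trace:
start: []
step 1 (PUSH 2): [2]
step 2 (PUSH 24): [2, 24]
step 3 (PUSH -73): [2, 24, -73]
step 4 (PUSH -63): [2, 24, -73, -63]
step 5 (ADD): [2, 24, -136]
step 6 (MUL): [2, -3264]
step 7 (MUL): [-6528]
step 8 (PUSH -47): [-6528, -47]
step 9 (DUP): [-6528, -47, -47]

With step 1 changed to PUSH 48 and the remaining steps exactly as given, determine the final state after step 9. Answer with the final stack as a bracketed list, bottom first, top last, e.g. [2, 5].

[-156672, -47, -47]

(re-executing from step 1 with the substitution; state before step 1: [])
step 1 (PUSH 48): [48]
step 2 (PUSH 24): [48, 24]
step 3 (PUSH -73): [48, 24, -73]
step 4 (PUSH -63): [48, 24, -73, -63]
step 5 (ADD): [48, 24, -136]
step 6 (MUL): [48, -3264]
step 7 (MUL): [-156672]
step 8 (PUSH -47): [-156672, -47]
step 9 (DUP): [-156672, -47, -47]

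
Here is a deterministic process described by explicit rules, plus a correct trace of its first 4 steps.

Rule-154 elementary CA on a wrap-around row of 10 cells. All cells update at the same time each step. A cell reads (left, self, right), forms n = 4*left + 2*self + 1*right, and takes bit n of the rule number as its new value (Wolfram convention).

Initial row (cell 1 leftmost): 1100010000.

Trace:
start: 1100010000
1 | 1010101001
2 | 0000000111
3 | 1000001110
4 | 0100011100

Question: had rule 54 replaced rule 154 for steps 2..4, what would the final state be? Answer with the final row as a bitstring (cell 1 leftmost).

(re-executing steps 2..4 under rule 54; state before step 2: 1010101001)
2 | 0111111110
3 | 1000000001
4 | 0100000010

0100000010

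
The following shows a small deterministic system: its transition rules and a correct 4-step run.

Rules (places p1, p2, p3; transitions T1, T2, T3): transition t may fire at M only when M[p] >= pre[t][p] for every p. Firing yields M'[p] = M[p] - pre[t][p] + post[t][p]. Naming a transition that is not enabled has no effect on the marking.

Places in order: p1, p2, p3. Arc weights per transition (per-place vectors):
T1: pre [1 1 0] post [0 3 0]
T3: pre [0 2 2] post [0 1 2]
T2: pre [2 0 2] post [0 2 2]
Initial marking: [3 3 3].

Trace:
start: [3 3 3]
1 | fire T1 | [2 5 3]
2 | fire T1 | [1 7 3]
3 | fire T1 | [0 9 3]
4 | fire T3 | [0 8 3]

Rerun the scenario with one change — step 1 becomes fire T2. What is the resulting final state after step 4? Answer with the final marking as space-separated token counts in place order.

(re-executing from step 1 with the substitution; state before step 1: [3 3 3])
1 | fire T2 | [1 5 3]
2 | fire T1 | [0 7 3]
3 | fire T1 | [0 7 3]
4 | fire T3 | [0 6 3]

0 6 3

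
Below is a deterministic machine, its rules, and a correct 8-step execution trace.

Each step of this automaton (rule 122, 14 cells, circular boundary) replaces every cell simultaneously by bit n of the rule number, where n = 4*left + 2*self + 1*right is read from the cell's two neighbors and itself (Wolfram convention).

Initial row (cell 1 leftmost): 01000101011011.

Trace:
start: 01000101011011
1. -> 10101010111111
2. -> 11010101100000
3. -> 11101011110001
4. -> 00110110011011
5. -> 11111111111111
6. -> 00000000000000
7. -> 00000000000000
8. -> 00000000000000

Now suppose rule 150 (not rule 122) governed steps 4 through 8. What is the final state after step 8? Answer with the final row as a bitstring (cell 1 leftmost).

11111111100000

(re-executing steps 4..8 under rule 150; state before step 4: 11101011110001)
4. -> 11001001101010
5. -> 00111110001010
6. -> 01011101011011
7. -> 01001001000000
8. -> 11111111100000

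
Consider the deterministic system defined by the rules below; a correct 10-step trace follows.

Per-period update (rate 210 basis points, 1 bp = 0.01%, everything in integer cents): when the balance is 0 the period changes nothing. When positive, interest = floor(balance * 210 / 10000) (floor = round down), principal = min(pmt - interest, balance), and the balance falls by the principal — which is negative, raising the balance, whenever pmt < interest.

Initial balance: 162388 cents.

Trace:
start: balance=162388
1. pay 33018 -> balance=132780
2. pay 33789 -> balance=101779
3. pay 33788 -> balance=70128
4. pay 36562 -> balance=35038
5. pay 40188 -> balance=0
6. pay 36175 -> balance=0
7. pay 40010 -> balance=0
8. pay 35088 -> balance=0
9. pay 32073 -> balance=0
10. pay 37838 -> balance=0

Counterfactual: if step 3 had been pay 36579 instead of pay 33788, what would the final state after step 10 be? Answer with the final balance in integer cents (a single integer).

0

(re-executing from step 3 with the substitution; state before step 3: balance=101779)
3. pay 36579 -> balance=67337
4. pay 36562 -> balance=32189
5. pay 40188 -> balance=0
6. pay 36175 -> balance=0
7. pay 40010 -> balance=0
8. pay 35088 -> balance=0
9. pay 32073 -> balance=0
10. pay 37838 -> balance=0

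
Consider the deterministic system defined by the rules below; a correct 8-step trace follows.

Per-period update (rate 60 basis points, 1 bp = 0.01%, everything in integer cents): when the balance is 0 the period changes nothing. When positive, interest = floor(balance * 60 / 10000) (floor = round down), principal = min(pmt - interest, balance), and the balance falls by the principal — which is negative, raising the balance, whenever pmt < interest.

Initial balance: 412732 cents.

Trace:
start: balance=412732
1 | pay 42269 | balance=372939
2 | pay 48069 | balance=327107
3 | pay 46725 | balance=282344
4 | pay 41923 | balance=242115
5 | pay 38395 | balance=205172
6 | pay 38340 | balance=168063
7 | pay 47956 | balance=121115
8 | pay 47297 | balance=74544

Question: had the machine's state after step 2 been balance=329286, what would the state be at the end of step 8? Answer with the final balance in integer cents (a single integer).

state after step 2 := balance=329286
3 | pay 46725 | balance=284536
4 | pay 41923 | balance=244320
5 | pay 38395 | balance=207390
6 | pay 38340 | balance=170294
7 | pay 47956 | balance=123359
8 | pay 47297 | balance=76802

76802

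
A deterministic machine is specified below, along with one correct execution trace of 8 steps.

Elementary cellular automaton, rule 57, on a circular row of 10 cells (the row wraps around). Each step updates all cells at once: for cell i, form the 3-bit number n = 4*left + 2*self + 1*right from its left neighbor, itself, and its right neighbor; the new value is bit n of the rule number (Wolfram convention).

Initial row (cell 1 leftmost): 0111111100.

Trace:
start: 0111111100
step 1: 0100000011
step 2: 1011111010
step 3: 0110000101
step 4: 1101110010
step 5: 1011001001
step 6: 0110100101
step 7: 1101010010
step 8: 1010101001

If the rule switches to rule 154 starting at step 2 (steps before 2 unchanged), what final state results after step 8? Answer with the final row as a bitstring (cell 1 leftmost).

(re-executing steps 2..8 under rule 154; state before step 2: 0100000011)
step 2: 0010000110
step 3: 0101001101
step 4: 0000111000
step 5: 0001110100
step 6: 0011100010
step 7: 0111010101
step 8: 0110000000

0110000000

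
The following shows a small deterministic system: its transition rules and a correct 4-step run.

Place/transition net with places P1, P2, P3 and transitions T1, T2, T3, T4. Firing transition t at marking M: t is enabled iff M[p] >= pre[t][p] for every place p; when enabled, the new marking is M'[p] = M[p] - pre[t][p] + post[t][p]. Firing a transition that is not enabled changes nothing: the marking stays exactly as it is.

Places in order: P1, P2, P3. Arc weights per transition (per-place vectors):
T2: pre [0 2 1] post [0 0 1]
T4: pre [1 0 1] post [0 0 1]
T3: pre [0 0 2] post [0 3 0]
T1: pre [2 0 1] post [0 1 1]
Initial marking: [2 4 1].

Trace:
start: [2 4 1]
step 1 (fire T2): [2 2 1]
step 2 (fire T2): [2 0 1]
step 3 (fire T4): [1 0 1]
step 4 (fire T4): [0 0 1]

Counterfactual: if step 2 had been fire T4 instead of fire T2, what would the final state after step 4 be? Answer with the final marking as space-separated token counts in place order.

(re-executing from step 2 with the substitution; state before step 2: [2 2 1])
step 2 (fire T4): [1 2 1]
step 3 (fire T4): [0 2 1]
step 4 (fire T4): [0 2 1]

0 2 1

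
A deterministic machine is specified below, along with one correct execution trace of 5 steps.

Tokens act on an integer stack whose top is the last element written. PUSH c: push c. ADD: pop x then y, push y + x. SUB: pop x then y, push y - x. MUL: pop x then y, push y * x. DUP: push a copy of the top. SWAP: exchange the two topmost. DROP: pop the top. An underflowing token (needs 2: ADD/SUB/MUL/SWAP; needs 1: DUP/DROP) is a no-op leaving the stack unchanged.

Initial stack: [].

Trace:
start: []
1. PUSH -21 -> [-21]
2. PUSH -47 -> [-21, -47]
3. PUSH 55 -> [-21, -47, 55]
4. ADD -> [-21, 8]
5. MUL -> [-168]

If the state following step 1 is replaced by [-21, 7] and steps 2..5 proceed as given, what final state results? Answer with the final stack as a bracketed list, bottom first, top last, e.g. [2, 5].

[-21, 56]

state after step 1 := [-21, 7]
2. PUSH -47 -> [-21, 7, -47]
3. PUSH 55 -> [-21, 7, -47, 55]
4. ADD -> [-21, 7, 8]
5. MUL -> [-21, 56]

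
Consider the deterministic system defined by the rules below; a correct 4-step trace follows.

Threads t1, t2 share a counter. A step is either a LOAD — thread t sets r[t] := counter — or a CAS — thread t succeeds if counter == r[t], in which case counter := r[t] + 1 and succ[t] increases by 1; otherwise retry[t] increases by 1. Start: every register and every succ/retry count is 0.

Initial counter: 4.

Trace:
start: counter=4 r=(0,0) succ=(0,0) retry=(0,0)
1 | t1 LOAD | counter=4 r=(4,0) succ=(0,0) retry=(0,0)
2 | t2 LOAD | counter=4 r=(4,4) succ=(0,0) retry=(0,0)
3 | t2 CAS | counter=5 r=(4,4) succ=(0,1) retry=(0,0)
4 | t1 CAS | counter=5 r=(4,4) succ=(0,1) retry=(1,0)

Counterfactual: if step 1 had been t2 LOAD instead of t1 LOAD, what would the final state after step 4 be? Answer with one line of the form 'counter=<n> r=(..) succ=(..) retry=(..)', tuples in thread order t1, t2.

counter=5 r=(0,4) succ=(0,1) retry=(1,0)

(re-executing from step 1 with the substitution; state before step 1: counter=4 r=(0,0) succ=(0,0) retry=(0,0))
1 | t2 LOAD | counter=4 r=(0,4) succ=(0,0) retry=(0,0)
2 | t2 LOAD | counter=4 r=(0,4) succ=(0,0) retry=(0,0)
3 | t2 CAS | counter=5 r=(0,4) succ=(0,1) retry=(0,0)
4 | t1 CAS | counter=5 r=(0,4) succ=(0,1) retry=(1,0)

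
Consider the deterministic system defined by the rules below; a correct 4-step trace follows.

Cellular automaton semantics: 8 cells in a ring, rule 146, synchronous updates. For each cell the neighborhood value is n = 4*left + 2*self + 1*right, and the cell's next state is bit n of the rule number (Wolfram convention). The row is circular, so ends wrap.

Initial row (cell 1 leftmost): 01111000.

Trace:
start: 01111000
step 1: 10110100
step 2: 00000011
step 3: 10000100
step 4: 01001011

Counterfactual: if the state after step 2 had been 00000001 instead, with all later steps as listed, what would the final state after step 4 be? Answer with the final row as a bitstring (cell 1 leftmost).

01000100

state after step 2 := 00000001
step 3: 10000010
step 4: 01000100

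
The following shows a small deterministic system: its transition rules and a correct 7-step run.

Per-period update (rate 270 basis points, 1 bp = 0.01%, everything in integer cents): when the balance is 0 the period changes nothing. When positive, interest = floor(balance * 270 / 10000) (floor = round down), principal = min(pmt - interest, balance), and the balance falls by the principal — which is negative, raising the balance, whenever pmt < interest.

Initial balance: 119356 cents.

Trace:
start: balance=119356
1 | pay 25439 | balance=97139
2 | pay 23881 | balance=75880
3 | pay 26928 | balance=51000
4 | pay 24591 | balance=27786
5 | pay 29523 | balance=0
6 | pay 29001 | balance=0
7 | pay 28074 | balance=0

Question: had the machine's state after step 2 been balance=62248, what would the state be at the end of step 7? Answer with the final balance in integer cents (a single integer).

0

state after step 2 := balance=62248
3 | pay 26928 | balance=37000
4 | pay 24591 | balance=13408
5 | pay 29523 | balance=0
6 | pay 29001 | balance=0
7 | pay 28074 | balance=0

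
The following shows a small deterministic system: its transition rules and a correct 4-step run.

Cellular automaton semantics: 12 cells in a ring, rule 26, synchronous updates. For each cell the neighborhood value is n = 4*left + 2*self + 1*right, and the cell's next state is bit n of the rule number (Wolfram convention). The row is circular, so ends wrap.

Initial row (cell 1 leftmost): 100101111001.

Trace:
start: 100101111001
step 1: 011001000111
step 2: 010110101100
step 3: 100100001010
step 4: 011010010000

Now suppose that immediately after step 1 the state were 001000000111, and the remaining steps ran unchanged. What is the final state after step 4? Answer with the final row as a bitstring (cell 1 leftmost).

state after step 1 := 001000000111
step 2: 110100001100
step 3: 100010011011
step 4: 010101110010

010101110010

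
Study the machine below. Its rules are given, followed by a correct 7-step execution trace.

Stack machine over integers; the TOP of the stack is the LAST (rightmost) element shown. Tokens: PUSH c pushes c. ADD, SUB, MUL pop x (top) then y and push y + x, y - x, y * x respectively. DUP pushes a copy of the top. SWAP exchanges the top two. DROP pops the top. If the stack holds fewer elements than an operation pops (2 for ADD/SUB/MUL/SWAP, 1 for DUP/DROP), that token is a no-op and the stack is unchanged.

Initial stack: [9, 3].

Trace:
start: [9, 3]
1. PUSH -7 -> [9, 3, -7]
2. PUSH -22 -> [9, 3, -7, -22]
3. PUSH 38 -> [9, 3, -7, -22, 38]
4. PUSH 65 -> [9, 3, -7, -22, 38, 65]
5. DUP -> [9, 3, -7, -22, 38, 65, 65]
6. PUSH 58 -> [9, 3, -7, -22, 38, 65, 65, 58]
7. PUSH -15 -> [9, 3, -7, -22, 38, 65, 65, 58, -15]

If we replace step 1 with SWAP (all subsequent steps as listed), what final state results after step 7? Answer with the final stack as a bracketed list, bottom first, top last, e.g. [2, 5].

[3, 9, -22, 38, 65, 65, 58, -15]

(re-executing from step 1 with the substitution; state before step 1: [9, 3])
1. SWAP -> [3, 9]
2. PUSH -22 -> [3, 9, -22]
3. PUSH 38 -> [3, 9, -22, 38]
4. PUSH 65 -> [3, 9, -22, 38, 65]
5. DUP -> [3, 9, -22, 38, 65, 65]
6. PUSH 58 -> [3, 9, -22, 38, 65, 65, 58]
7. PUSH -15 -> [3, 9, -22, 38, 65, 65, 58, -15]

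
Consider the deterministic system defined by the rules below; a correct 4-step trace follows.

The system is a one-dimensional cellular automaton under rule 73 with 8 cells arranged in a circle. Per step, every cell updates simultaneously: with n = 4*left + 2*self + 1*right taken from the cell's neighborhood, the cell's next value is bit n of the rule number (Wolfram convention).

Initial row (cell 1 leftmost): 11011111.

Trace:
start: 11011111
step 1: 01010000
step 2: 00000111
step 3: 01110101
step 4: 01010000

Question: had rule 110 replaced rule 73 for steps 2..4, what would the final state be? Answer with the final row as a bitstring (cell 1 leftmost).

10110011

(re-executing steps 2..4 under rule 110; state before step 2: 01010000)
step 2: 11110000
step 3: 10010001
step 4: 10110011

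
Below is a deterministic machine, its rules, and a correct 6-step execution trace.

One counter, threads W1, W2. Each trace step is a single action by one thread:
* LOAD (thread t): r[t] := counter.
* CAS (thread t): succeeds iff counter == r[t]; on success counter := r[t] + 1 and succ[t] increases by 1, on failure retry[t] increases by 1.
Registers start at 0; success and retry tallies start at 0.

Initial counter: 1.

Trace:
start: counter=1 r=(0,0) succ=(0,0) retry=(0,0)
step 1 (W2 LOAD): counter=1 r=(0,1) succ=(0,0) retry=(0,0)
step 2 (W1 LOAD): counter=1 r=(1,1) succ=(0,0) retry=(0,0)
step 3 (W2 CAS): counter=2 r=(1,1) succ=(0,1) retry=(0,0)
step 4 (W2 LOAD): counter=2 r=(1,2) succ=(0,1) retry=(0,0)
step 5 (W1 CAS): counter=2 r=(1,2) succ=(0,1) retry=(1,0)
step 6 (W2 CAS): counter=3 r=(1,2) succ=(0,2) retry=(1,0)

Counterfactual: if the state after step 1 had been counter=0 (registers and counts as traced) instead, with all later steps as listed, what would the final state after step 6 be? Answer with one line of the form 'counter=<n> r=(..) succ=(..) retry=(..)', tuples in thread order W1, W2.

counter=1 r=(0,0) succ=(1,0) retry=(0,2)

state after step 1 := counter=0 r=(0,1) succ=(0,0) retry=(0,0)
step 2 (W1 LOAD): counter=0 r=(0,1) succ=(0,0) retry=(0,0)
step 3 (W2 CAS): counter=0 r=(0,1) succ=(0,0) retry=(0,1)
step 4 (W2 LOAD): counter=0 r=(0,0) succ=(0,0) retry=(0,1)
step 5 (W1 CAS): counter=1 r=(0,0) succ=(1,0) retry=(0,1)
step 6 (W2 CAS): counter=1 r=(0,0) succ=(1,0) retry=(0,2)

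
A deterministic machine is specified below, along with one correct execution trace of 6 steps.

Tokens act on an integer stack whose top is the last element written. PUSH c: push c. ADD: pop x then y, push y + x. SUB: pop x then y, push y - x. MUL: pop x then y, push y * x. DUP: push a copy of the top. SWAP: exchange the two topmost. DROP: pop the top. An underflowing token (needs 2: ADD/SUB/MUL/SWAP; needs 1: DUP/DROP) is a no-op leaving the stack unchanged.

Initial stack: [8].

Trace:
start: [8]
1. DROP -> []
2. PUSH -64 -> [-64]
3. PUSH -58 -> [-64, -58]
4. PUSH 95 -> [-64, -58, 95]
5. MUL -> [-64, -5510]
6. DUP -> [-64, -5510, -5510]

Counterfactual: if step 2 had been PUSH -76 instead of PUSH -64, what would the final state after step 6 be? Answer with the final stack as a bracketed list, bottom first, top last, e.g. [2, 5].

[-76, -5510, -5510]

(re-executing from step 2 with the substitution; state before step 2: [])
2. PUSH -76 -> [-76]
3. PUSH -58 -> [-76, -58]
4. PUSH 95 -> [-76, -58, 95]
5. MUL -> [-76, -5510]
6. DUP -> [-76, -5510, -5510]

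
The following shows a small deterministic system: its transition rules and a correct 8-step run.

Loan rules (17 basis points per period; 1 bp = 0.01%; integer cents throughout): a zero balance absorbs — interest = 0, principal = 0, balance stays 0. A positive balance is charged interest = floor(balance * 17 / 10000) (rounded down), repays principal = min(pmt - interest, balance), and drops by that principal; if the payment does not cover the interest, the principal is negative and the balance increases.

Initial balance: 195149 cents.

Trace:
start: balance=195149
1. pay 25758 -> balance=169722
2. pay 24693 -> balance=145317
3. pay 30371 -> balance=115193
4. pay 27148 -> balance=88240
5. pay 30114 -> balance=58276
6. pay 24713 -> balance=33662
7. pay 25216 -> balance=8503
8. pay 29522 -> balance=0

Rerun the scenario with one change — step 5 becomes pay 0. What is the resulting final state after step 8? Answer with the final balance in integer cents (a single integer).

(re-executing from step 5 with the substitution; state before step 5: balance=88240)
5. pay 0 -> balance=88390
6. pay 24713 -> balance=63827
7. pay 25216 -> balance=38719
8. pay 29522 -> balance=9262

9262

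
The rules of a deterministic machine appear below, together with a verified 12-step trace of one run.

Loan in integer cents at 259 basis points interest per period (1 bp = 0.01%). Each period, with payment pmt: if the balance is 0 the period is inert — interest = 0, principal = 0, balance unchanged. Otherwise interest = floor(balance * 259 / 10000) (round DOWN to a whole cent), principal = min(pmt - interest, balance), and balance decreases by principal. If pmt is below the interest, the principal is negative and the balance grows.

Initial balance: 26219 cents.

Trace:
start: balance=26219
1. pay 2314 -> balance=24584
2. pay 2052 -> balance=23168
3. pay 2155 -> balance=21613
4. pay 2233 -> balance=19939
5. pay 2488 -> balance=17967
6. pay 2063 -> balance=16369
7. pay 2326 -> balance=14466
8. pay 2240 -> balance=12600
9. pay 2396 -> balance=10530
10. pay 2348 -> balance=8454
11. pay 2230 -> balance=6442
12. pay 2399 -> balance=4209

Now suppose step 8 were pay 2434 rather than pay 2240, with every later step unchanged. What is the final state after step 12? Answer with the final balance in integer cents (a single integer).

3995

(re-executing from step 8 with the substitution; state before step 8: balance=14466)
8. pay 2434 -> balance=12406
9. pay 2396 -> balance=10331
10. pay 2348 -> balance=8250
11. pay 2230 -> balance=6233
12. pay 2399 -> balance=3995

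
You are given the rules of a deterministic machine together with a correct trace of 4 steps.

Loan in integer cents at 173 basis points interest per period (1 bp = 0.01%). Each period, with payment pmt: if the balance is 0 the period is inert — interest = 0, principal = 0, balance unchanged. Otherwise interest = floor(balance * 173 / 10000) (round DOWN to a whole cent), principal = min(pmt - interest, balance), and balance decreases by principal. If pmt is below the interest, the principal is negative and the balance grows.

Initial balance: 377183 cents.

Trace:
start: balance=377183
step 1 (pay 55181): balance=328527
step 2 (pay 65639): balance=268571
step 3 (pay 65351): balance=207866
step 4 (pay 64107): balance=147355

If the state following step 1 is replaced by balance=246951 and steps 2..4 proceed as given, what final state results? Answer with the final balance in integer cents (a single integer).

state after step 1 := balance=246951
step 2 (pay 65639): balance=185584
step 3 (pay 65351): balance=123443
step 4 (pay 64107): balance=61471

61471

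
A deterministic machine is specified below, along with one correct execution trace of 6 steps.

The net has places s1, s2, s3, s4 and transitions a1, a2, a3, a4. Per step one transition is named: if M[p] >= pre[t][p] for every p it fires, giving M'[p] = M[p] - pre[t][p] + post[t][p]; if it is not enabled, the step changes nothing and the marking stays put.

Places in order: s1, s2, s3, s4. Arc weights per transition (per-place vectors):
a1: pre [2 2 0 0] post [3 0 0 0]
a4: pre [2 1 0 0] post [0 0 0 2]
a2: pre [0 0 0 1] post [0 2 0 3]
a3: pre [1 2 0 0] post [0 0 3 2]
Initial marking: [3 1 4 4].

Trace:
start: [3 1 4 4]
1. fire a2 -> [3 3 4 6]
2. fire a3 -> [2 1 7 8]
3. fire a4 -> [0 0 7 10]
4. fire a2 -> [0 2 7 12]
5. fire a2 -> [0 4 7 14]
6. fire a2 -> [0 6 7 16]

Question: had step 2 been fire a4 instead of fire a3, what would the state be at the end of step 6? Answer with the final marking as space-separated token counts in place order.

(re-executing from step 2 with the substitution; state before step 2: [3 3 4 6])
2. fire a4 -> [1 2 4 8]
3. fire a4 -> [1 2 4 8]
4. fire a2 -> [1 4 4 10]
5. fire a2 -> [1 6 4 12]
6. fire a2 -> [1 8 4 14]

1 8 4 14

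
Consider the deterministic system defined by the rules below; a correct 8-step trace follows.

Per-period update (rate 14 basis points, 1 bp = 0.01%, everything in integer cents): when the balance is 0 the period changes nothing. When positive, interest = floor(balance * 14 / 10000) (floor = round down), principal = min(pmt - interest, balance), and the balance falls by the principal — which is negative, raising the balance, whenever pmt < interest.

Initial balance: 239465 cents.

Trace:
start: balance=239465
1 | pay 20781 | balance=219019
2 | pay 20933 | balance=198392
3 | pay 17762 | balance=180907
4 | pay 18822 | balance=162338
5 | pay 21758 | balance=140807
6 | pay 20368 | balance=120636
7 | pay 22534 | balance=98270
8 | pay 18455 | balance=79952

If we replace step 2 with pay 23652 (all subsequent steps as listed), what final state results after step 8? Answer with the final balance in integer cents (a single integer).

(re-executing from step 2 with the substitution; state before step 2: balance=219019)
2 | pay 23652 | balance=195673
3 | pay 17762 | balance=178184
4 | pay 18822 | balance=159611
5 | pay 21758 | balance=138076
6 | pay 20368 | balance=117901
7 | pay 22534 | balance=95532
8 | pay 18455 | balance=77210

77210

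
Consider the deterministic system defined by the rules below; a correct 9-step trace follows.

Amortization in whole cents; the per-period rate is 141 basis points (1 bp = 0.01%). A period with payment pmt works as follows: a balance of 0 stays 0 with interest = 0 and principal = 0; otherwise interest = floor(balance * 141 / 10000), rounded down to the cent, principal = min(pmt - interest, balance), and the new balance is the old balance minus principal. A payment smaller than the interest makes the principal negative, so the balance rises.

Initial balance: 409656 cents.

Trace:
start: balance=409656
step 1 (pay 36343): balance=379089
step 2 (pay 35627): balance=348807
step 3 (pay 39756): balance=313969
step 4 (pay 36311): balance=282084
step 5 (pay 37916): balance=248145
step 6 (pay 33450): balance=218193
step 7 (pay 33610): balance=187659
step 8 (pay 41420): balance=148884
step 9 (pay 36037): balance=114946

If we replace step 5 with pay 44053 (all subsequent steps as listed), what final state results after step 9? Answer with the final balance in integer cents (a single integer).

108457

(re-executing from step 5 with the substitution; state before step 5: balance=282084)
step 5 (pay 44053): balance=242008
step 6 (pay 33450): balance=211970
step 7 (pay 33610): balance=181348
step 8 (pay 41420): balance=142485
step 9 (pay 36037): balance=108457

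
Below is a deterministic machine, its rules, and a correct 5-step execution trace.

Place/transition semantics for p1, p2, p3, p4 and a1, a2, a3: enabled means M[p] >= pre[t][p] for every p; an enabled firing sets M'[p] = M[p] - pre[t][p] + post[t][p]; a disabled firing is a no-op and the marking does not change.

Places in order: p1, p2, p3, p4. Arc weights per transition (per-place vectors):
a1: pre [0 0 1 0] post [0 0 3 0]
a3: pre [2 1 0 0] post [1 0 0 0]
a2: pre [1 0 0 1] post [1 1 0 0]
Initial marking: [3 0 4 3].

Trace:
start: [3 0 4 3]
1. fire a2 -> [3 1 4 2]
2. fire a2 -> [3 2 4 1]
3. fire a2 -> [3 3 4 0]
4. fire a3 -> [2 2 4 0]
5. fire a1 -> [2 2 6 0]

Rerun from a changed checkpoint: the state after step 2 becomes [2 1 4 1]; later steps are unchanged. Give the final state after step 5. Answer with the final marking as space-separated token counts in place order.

1 1 6 0

state after step 2 := [2 1 4 1]
3. fire a2 -> [2 2 4 0]
4. fire a3 -> [1 1 4 0]
5. fire a1 -> [1 1 6 0]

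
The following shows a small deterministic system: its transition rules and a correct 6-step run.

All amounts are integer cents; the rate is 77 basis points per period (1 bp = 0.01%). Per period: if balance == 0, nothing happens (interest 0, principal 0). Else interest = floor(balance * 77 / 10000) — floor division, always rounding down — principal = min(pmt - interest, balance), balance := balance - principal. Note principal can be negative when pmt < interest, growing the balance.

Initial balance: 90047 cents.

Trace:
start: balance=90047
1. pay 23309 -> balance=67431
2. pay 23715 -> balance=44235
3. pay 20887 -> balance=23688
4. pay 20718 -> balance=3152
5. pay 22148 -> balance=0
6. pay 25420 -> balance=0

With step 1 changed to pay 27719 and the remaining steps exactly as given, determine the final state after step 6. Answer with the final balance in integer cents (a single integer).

0

(re-executing from step 1 with the substitution; state before step 1: balance=90047)
1. pay 27719 -> balance=63021
2. pay 23715 -> balance=39791
3. pay 20887 -> balance=19210
4. pay 20718 -> balance=0
5. pay 22148 -> balance=0
6. pay 25420 -> balance=0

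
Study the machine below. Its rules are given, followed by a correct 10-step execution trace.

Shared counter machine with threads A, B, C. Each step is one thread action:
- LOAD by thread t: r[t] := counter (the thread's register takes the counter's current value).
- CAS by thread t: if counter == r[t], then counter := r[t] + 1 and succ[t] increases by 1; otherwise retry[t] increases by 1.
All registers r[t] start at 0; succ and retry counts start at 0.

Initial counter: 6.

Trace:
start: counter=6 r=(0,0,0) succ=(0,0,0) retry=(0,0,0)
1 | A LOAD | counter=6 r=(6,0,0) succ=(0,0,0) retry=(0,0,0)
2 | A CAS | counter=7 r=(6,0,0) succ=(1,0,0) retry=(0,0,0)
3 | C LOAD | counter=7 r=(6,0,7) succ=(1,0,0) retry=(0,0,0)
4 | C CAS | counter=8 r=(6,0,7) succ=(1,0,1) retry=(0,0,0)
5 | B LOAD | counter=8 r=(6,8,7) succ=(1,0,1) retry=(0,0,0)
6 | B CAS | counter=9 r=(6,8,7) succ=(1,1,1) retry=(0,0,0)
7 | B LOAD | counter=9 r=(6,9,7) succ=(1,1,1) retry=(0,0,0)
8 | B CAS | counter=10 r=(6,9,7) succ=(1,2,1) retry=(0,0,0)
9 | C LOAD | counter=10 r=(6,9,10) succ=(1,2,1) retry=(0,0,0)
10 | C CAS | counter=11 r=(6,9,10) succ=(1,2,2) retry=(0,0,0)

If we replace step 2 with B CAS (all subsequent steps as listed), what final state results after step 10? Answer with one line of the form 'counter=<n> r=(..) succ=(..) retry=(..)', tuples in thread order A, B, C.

counter=10 r=(6,8,9) succ=(0,2,2) retry=(0,1,0)

(re-executing from step 2 with the substitution; state before step 2: counter=6 r=(6,0,0) succ=(0,0,0) retry=(0,0,0))
2 | B CAS | counter=6 r=(6,0,0) succ=(0,0,0) retry=(0,1,0)
3 | C LOAD | counter=6 r=(6,0,6) succ=(0,0,0) retry=(0,1,0)
4 | C CAS | counter=7 r=(6,0,6) succ=(0,0,1) retry=(0,1,0)
5 | B LOAD | counter=7 r=(6,7,6) succ=(0,0,1) retry=(0,1,0)
6 | B CAS | counter=8 r=(6,7,6) succ=(0,1,1) retry=(0,1,0)
7 | B LOAD | counter=8 r=(6,8,6) succ=(0,1,1) retry=(0,1,0)
8 | B CAS | counter=9 r=(6,8,6) succ=(0,2,1) retry=(0,1,0)
9 | C LOAD | counter=9 r=(6,8,9) succ=(0,2,1) retry=(0,1,0)
10 | C CAS | counter=10 r=(6,8,9) succ=(0,2,2) retry=(0,1,0)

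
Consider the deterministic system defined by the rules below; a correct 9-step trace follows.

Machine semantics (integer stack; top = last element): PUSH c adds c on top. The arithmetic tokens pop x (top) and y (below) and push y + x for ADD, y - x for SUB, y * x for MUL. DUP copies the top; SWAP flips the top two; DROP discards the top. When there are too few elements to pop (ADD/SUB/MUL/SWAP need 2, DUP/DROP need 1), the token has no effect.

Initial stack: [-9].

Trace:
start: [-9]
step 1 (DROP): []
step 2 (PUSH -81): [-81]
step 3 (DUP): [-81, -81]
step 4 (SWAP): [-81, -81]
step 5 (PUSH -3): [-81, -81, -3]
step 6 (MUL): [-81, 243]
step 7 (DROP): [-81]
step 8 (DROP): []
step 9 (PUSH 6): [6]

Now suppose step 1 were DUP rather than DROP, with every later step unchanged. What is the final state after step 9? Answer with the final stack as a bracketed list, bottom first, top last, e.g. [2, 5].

(re-executing from step 1 with the substitution; state before step 1: [-9])
step 1 (DUP): [-9, -9]
step 2 (PUSH -81): [-9, -9, -81]
step 3 (DUP): [-9, -9, -81, -81]
step 4 (SWAP): [-9, -9, -81, -81]
step 5 (PUSH -3): [-9, -9, -81, -81, -3]
step 6 (MUL): [-9, -9, -81, 243]
step 7 (DROP): [-9, -9, -81]
step 8 (DROP): [-9, -9]
step 9 (PUSH 6): [-9, -9, 6]

[-9, -9, 6]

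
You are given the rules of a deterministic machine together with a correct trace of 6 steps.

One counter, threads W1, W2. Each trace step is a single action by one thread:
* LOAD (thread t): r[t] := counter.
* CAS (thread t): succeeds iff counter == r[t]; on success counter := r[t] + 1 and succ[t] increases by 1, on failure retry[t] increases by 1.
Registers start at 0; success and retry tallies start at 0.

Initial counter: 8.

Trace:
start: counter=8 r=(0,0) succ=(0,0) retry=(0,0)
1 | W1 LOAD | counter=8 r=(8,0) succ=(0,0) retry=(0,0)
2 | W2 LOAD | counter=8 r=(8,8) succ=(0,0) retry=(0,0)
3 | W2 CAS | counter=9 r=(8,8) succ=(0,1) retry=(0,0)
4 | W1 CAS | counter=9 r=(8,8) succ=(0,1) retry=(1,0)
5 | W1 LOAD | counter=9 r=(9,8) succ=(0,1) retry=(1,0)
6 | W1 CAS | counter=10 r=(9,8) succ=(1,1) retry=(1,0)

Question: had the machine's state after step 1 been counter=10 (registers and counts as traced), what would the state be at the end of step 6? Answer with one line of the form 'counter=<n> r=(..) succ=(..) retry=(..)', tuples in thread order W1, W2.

counter=12 r=(11,10) succ=(1,1) retry=(1,0)

state after step 1 := counter=10 r=(8,0) succ=(0,0) retry=(0,0)
2 | W2 LOAD | counter=10 r=(8,10) succ=(0,0) retry=(0,0)
3 | W2 CAS | counter=11 r=(8,10) succ=(0,1) retry=(0,0)
4 | W1 CAS | counter=11 r=(8,10) succ=(0,1) retry=(1,0)
5 | W1 LOAD | counter=11 r=(11,10) succ=(0,1) retry=(1,0)
6 | W1 CAS | counter=12 r=(11,10) succ=(1,1) retry=(1,0)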